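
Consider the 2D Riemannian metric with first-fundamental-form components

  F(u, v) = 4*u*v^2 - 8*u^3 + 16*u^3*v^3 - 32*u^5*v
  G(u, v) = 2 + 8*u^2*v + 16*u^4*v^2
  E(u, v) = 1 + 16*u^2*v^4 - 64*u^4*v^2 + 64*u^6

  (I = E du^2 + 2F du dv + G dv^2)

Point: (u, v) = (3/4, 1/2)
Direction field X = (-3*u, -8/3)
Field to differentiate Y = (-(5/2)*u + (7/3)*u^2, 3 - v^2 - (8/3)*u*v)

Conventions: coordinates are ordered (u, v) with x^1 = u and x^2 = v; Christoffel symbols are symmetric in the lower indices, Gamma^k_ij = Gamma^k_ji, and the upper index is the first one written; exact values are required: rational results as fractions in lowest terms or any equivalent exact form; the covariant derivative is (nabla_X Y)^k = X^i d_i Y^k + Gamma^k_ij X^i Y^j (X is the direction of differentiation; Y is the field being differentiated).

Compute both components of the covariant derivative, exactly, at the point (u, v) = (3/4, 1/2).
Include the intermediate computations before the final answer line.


E = 505/64, F = -357/64, G = 353/64 at the point
E_u = 525/8, E_v = -63/4, F_u = -551/16, F_v = 15/32, G_u = 51/4, G_v = 153/16
EG - F^2 = 397/32;  g^inv = (32/397) * [[353/64, 357/64], [357/64, 505/64]]
first-kind symbols [ij,l] = (1/2)(d_i g_jl + d_j g_il - d_l g_ij): [uu,u] = E_u/2 = 525/16, [uu,v] = F_u - E_v/2 = -425/16, [uv,u] = E_v/2 = -63/8, [uv,v] = G_u/2 = 51/8, [vv,u] = F_v - G_u/2 = -189/32, [vv,v] = G_v/2 = 153/32
Gamma^u_ij = (G*[ij,u] - F*[ij,v])/(EG - F^2), Gamma^v_ij = (E*[ij,v] - F*[ij,u])/(EG - F^2)
Gamma_uuu = 1050/397, Gamma_uuv = -252/397, Gamma_uvv = -189/397, Gamma_vuu = -850/397, Gamma_vuv = 204/397, Gamma_vvv = 153/397
X = (-9/4, -8/3), Y = (-9/16, 7/4) at the point

Answer: (nabla_X Y)^u = 61821/12704, (nabla_X Y)^v = 66559/12704


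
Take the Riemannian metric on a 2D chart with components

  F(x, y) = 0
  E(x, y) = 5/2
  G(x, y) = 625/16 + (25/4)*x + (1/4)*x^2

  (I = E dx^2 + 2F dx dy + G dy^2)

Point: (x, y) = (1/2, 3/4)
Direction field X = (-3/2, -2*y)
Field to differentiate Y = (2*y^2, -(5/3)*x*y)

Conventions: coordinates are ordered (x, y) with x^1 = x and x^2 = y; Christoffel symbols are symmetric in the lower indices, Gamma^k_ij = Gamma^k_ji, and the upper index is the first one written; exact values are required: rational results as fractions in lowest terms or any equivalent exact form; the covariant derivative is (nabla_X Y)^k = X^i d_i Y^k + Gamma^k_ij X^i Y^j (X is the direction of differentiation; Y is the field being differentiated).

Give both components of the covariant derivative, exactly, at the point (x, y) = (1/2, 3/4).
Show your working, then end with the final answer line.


E = 5/2, F = 0, G = 169/4 at the point
E_x = 0, E_y = 0, F_x = 0, F_y = 0, G_x = 13/2, G_y = 0
EG - F^2 = 845/8;  g^inv = (8/845) * [[169/4, 0], [0, 5/2]]
first-kind symbols [ij,l] = (1/2)(d_i g_jl + d_j g_il - d_l g_ij): [xx,x] = E_x/2 = 0, [xx,y] = F_x - E_y/2 = 0, [xy,x] = E_y/2 = 0, [xy,y] = G_x/2 = 13/4, [yy,x] = F_y - G_x/2 = -13/4, [yy,y] = G_y/2 = 0
Gamma^x_ij = (G*[ij,x] - F*[ij,y])/(EG - F^2), Gamma^y_ij = (E*[ij,y] - F*[ij,x])/(EG - F^2)
Gamma_xxx = 0, Gamma_xxy = 0, Gamma_xyy = -13/10, Gamma_yxx = 0, Gamma_yxy = 1/13, Gamma_yyy = 0
X = (-3/2, -3/2), Y = (9/8, -5/8) at the point

Answer: (nabla_X Y)^x = -183/32, (nabla_X Y)^y = 319/104


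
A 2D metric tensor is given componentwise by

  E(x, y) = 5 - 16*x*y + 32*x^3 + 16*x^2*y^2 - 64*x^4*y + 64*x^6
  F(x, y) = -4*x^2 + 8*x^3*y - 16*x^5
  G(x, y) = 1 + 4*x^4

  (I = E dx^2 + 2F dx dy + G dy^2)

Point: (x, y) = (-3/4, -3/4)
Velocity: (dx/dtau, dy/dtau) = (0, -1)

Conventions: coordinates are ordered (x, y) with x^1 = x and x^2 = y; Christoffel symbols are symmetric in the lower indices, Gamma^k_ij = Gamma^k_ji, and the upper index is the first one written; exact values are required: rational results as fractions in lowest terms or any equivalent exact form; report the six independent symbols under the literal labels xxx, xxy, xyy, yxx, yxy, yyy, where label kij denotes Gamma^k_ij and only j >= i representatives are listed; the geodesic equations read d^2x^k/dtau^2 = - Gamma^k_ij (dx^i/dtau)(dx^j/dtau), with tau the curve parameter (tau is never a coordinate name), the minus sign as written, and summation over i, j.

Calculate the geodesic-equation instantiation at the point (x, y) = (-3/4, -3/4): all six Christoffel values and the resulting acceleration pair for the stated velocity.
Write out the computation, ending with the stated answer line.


E = 905/64, F = 261/64, G = 145/64 at the point
E_x = -957/8, E_y = -87/4, F_x = -471/16, F_y = -27/8, G_x = -27/4, G_y = 0
EG - F^2 = 493/32;  g^inv = (32/493) * [[145/64, -261/64], [-261/64, 905/64]]
first-kind symbols [ij,l] = (1/2)(d_i g_jl + d_j g_il - d_l g_ij): [xx,x] = E_x/2 = -957/16, [xx,y] = F_x - E_y/2 = -297/16, [xy,x] = E_y/2 = -87/8, [xy,y] = G_x/2 = -27/8, [yy,x] = F_y - G_x/2 = 0, [yy,y] = G_y/2 = 0
Gamma^x_ij = (G*[ij,x] - F*[ij,y])/(EG - F^2), Gamma^y_ij = (E*[ij,y] - F*[ij,x])/(EG - F^2)
Gamma_xxx = -66/17, Gamma_xxy = -12/17, Gamma_xyy = 0, Gamma_yxx = -594/493, Gamma_yxy = -108/493, Gamma_yyy = 0
d^2x/dtau^2 = -(Gamma_xxx*(0)^2 + 2*Gamma_xxy*(0)*(-1) + Gamma_xyy*(-1)^2) = 0
d^2y/dtau^2 = -(Gamma_yxx*(0)^2 + 2*Gamma_yxy*(0)*(-1) + Gamma_yyy*(-1)^2) = 0

Answer: Gamma_xxx = -66/17, Gamma_xxy = -12/17, Gamma_xyy = 0, Gamma_yxx = -594/493, Gamma_yxy = -108/493, Gamma_yyy = 0; accelerations (d^2x/dtau^2, d^2y/dtau^2) = (0, 0)


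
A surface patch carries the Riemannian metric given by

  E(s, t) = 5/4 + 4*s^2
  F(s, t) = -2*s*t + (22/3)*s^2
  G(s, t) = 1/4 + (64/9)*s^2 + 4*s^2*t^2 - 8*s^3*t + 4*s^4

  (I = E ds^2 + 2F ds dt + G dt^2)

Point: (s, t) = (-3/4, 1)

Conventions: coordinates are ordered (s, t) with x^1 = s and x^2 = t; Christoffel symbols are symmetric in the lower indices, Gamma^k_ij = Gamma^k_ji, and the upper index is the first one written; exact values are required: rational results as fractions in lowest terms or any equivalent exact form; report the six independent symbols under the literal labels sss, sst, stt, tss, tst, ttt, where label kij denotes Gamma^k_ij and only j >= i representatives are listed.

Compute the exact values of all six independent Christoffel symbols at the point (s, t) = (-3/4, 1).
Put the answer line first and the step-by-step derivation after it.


Answer: Gamma_sss = 5082/941, Gamma_sst = 13290/941, Gamma_stt = 307507/11292, Gamma_tss = -3664/941, Gamma_tst = -24808/2823, Gamma_ttt = -12606/941

E = 7/2, F = 45/8, G = 713/64 at the point
E_s = -6, E_t = 0, F_s = -13, F_t = 3/2, G_s = -443/12, G_t = 63/8
EG - F^2 = 941/128;  g^inv = (128/941) * [[713/64, -45/8], [-45/8, 7/2]]
first-kind symbols [ij,l] = (1/2)(d_i g_jl + d_j g_il - d_l g_ij): [ss,s] = E_s/2 = -3, [ss,t] = F_s - E_t/2 = -13, [st,s] = E_t/2 = 0, [st,t] = G_s/2 = -443/24, [tt,s] = F_t - G_s/2 = 479/24, [tt,t] = G_t/2 = 63/16
Gamma^s_ij = (G*[ij,s] - F*[ij,t])/(EG - F^2), Gamma^t_ij = (E*[ij,t] - F*[ij,s])/(EG - F^2)


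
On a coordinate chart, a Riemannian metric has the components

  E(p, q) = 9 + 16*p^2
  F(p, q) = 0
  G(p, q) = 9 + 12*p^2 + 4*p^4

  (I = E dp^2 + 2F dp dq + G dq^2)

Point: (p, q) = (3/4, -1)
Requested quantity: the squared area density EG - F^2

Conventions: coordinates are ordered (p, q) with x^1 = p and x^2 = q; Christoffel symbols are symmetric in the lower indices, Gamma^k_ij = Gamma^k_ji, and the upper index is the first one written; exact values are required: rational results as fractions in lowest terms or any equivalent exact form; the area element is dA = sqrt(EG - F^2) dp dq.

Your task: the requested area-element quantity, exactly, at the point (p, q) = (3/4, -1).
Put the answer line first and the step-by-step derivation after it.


Answer: EG - F^2 = 9801/32

E = 18, F = 0, G = 1089/64; EG - F^2 = 9801/32


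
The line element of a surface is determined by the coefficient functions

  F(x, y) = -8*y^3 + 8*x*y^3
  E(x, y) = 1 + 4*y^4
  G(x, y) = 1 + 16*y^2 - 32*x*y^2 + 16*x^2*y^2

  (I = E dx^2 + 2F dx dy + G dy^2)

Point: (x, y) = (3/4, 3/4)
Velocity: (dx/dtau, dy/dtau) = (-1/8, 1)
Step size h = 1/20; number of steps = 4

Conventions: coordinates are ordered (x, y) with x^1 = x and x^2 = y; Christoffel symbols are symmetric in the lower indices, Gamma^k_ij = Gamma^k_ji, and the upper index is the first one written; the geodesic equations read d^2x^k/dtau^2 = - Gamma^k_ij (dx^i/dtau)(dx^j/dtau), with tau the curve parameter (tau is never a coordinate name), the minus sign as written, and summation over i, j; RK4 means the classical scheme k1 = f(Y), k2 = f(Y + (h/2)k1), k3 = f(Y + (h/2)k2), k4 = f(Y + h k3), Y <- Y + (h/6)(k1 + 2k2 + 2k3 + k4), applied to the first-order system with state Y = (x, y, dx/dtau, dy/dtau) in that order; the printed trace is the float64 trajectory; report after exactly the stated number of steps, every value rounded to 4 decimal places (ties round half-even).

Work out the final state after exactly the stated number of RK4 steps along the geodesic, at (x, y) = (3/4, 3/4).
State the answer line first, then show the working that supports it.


Answer: x = 0.7365, y = 0.9427, dx/dtau = -0.0206, dy/dtau = 0.9355

f(Y) = (dx/dtau, dy/dtau, -Gamma^x_ij Y'^i Y'^j, -Gamma^y_ij Y'^i Y'^j) with the Gammas evaluated at the stage position; h = 0.050000; intermediate values shown to 6 dp
step 0: x = 0.7500, y = 0.7500, dx/dtau = -0.1250, dy/dtau = 1.0000
step 1:
  k1: at (x, y) = (0.750000, 0.750000), (dx/dtau, dy/dtau) = (-0.125000, 1.000000); Gamma_xxx = 0.000000, Gamma_xxy = 1.193370, Gamma_xyy = -0.397790, Gamma_yxx = 0.000000, Gamma_yxy = -0.795580, Gamma_yyy = 0.265193; k1 = (-0.125000, 1.000000, 0.696133, -0.464088)
  k2: at (x, y) = (0.746875, 0.775000), (dx/dtau, dy/dtau) = (-0.107597, 0.988398); Gamma_xxx = 0.000000, Gamma_xxy = 1.217455, Gamma_xyy = -0.397637, Gamma_yxx = 0.000000, Gamma_yxy = -0.795273, Gamma_yyy = 0.259747; k2 = (-0.107597, 0.988398, 0.647412, -0.422906)
  k3: at (x, y) = (0.747310, 0.774710), (dx/dtau, dy/dtau) = (-0.108815, 0.989427); Gamma_xxx = 0.000000, Gamma_xxy = 1.217974, Gamma_xyy = -0.397271, Gamma_yxx = 0.000000, Gamma_yxy = -0.794542, Gamma_yyy = 0.259159; k3 = (-0.108815, 0.989427, 0.651179, -0.424795)
  k4: at (x, y) = (0.744559, 0.799471), (dx/dtau, dy/dtau) = (-0.092441, 0.978760); Gamma_xxx = 0.000000, Gamma_xxy = 1.238246, Gamma_xyy = -0.395635, Gamma_yxx = 0.000000, Gamma_yxy = -0.791269, Gamma_yyy = 0.252820; k4 = (-0.092441, 0.978760, 0.603074, -0.385379)
  Y <- Y + (h/6)(k1 + 2k2 + 2k3 + k4): x = 0.7446, y = 0.7995, dx/dtau = -0.0925, dy/dtau = 0.9788
step 2:
  k1: at (x, y) = (0.744581, 0.799453), (dx/dtau, dy/dtau) = (-0.092530, 0.978793); Gamma_xxx = 0.000000, Gamma_xxy = 1.238272, Gamma_xyy = -0.395618, Gamma_yxx = 0.000000, Gamma_yxy = -0.791236, Gamma_yyy = 0.252793; k1 = (-0.092530, 0.978793, 0.603311, -0.385506)
  k2: at (x, y) = (0.742268, 0.823923), (dx/dtau, dy/dtau) = (-0.077447, 0.969155); Gamma_xxx = 0.000000, Gamma_xxy = 1.255193, Gamma_xyy = -0.392638, Gamma_yxx = 0.000000, Gamma_yxy = -0.785276, Gamma_yyy = 0.245643; k2 = (-0.077447, 0.969155, 0.557216, -0.348606)
  k3: at (x, y) = (0.742645, 0.823682), (dx/dtau, dy/dtau) = (-0.078600, 0.970078); Gamma_xxx = 0.000000, Gamma_xxy = 1.255743, Gamma_xyy = -0.392350, Gamma_yxx = 0.000000, Gamma_yxy = -0.784700, Gamma_yyy = 0.245175; k3 = (-0.078600, 0.970078, 0.560716, -0.350386)
  k4: at (x, y) = (0.740651, 0.847957), (dx/dtau, dy/dtau) = (-0.064494, 0.961273); Gamma_xxx = 0.000000, Gamma_xxy = 1.269617, Gamma_xyy = -0.388314, Gamma_yxx = 0.000000, Gamma_yxy = -0.776628, Gamma_yyy = 0.237533; k4 = (-0.064494, 0.961273, 0.516244, -0.315788)
  Y <- Y + (h/6)(k1 + 2k2 + 2k3 + k4): x = 0.7407, y = 0.8479, dx/dtau = -0.0646, dy/dtau = 0.9613
step 3:
  k1: at (x, y) = (0.740672, 0.847941), (dx/dtau, dy/dtau) = (-0.064568, 0.961299); Gamma_xxx = 0.000000, Gamma_xxy = 1.269647, Gamma_xyy = -0.388300, Gamma_yxx = 0.000000, Gamma_yxy = -0.776599, Gamma_yyy = 0.237509; k1 = (-0.064568, 0.961299, 0.516438, -0.315887)
  k2: at (x, y) = (0.739058, 0.871974), (dx/dtau, dy/dtau) = (-0.051657, 0.953402); Gamma_xxx = 0.000000, Gamma_xxy = 1.280899, Gamma_xyy = -0.383315, Gamma_yxx = 0.000000, Gamma_yxy = -0.766630, Gamma_yyy = 0.229418; k2 = (-0.051657, 0.953402, 0.474593, -0.284048)
  k3: at (x, y) = (0.739380, 0.871776), (dx/dtau, dy/dtau) = (-0.052703, 0.954198); Gamma_xxx = 0.000000, Gamma_xxy = 1.281426, Gamma_xyy = -0.383086, Gamma_yxx = 0.000000, Gamma_yxy = -0.766171, Gamma_yyy = 0.229049; k3 = (-0.052703, 0.954198, 0.477681, -0.285608)
  k4: at (x, y) = (0.738037, 0.895651), (dx/dtau, dy/dtau) = (-0.040684, 0.947018); Gamma_xxx = 0.000000, Gamma_xxy = 1.290251, Gamma_xyy = -0.377377, Gamma_yxx = 0.000000, Gamma_yxy = -0.754755, Gamma_yyy = 0.220753; k4 = (-0.040684, 0.947018, 0.437872, -0.256141)
  Y <- Y + (h/6)(k1 + 2k2 + 2k3 + k4): x = 0.7381, y = 0.8956, dx/dtau = -0.0407, dy/dtau = 0.9470
step 4:
  k1: at (x, y) = (0.738055, 0.895637), (dx/dtau, dy/dtau) = (-0.040744, 0.947038); Gamma_xxx = 0.000000, Gamma_xxy = 1.290281, Gamma_xyy = -0.377365, Gamma_yxx = 0.000000, Gamma_yxy = -0.754730, Gamma_yyy = 0.220734; k1 = (-0.040744, 0.947038, 0.438026, -0.256217)
  k2: at (x, y) = (0.737037, 0.919313), (dx/dtau, dy/dtau) = (-0.029794, 0.940632); Gamma_xxx = 0.000000, Gamma_xxy = 1.297049, Gamma_xyy = -0.371012, Gamma_yxx = 0.000000, Gamma_yxy = -0.742024, Gamma_yyy = 0.212251; k2 = (-0.029794, 0.940632, 0.400967, -0.229388)
  k3: at (x, y) = (0.737311, 0.919153), (dx/dtau, dy/dtau) = (-0.030720, 0.941303); Gamma_xxx = 0.000000, Gamma_xxy = 1.297525, Gamma_xyy = -0.370826, Gamma_yxx = 0.000000, Gamma_yxy = -0.741653, Gamma_yyy = 0.211961; k3 = (-0.030720, 0.941303, 0.403613, -0.230701)
  k4: at (x, y) = (0.736519, 0.942702), (dx/dtau, dy/dtau) = (-0.020564, 0.935503); Gamma_xxx = 0.000000, Gamma_xxy = 1.302354, Gamma_xyy = -0.364002, Gamma_yxx = 0.000000, Gamma_yxy = -0.728003, Gamma_yyy = 0.203473; k4 = (-0.020564, 0.935503, 0.368670, -0.206083)
  Y <- Y + (h/6)(k1 + 2k2 + 2k3 + k4): x = 0.7365, y = 0.9427, dx/dtau = -0.0206, dy/dtau = 0.9355


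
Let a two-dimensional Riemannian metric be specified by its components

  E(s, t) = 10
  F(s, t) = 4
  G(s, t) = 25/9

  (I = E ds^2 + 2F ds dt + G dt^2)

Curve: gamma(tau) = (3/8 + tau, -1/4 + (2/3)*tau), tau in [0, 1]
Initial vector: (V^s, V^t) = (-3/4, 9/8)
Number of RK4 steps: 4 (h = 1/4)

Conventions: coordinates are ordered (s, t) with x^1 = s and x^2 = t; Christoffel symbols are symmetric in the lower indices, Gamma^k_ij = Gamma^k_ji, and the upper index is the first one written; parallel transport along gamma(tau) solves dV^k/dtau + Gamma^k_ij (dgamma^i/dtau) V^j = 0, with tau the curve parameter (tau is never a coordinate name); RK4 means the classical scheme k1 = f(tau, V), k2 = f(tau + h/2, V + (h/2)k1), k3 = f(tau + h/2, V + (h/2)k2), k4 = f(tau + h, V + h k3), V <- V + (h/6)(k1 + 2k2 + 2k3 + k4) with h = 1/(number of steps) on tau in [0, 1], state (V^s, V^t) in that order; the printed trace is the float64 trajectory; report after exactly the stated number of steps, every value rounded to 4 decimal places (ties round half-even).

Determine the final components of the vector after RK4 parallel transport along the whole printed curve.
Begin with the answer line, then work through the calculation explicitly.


Answer: V^s = -0.7500, V^t = 1.1250

gamma'(tau) = (1, 2/3); f(tau, V)^k = -Gamma^k_ij(gamma(tau)) gamma'^i(tau) V^j; h = 1/4; intermediate values shown to 6 dp
curve data and Christoffel symbols at the stage parameters:
  tau = 0.000000: gamma = (0.375000, -0.250000), gamma' = (1.000000, 0.666667); Gamma_sss = 0.000000, Gamma_sst = 0.000000, Gamma_stt = 0.000000, Gamma_tss = 0.000000, Gamma_tst = 0.000000, Gamma_ttt = 0.000000
  tau = 0.125000: gamma = (0.500000, -0.166667), gamma' = (1.000000, 0.666667); Gamma_sss = 0.000000, Gamma_sst = 0.000000, Gamma_stt = 0.000000, Gamma_tss = 0.000000, Gamma_tst = 0.000000, Gamma_ttt = 0.000000
  tau = 0.250000: gamma = (0.625000, -0.083333), gamma' = (1.000000, 0.666667); Gamma_sss = 0.000000, Gamma_sst = 0.000000, Gamma_stt = 0.000000, Gamma_tss = 0.000000, Gamma_tst = 0.000000, Gamma_ttt = 0.000000
  tau = 0.375000: gamma = (0.750000, 0.000000), gamma' = (1.000000, 0.666667); Gamma_sss = 0.000000, Gamma_sst = 0.000000, Gamma_stt = 0.000000, Gamma_tss = 0.000000, Gamma_tst = 0.000000, Gamma_ttt = 0.000000
  tau = 0.500000: gamma = (0.875000, 0.083333), gamma' = (1.000000, 0.666667); Gamma_sss = 0.000000, Gamma_sst = 0.000000, Gamma_stt = 0.000000, Gamma_tss = 0.000000, Gamma_tst = 0.000000, Gamma_ttt = 0.000000
  tau = 0.625000: gamma = (1.000000, 0.166667), gamma' = (1.000000, 0.666667); Gamma_sss = 0.000000, Gamma_sst = 0.000000, Gamma_stt = 0.000000, Gamma_tss = 0.000000, Gamma_tst = 0.000000, Gamma_ttt = 0.000000
  tau = 0.750000: gamma = (1.125000, 0.250000), gamma' = (1.000000, 0.666667); Gamma_sss = 0.000000, Gamma_sst = 0.000000, Gamma_stt = 0.000000, Gamma_tss = 0.000000, Gamma_tst = 0.000000, Gamma_ttt = 0.000000
  tau = 0.875000: gamma = (1.250000, 0.333333), gamma' = (1.000000, 0.666667); Gamma_sss = 0.000000, Gamma_sst = 0.000000, Gamma_stt = 0.000000, Gamma_tss = 0.000000, Gamma_tst = 0.000000, Gamma_ttt = 0.000000
  tau = 1.000000: gamma = (1.375000, 0.416667), gamma' = (1.000000, 0.666667); Gamma_sss = 0.000000, Gamma_sst = 0.000000, Gamma_stt = 0.000000, Gamma_tss = 0.000000, Gamma_tst = 0.000000, Gamma_ttt = 0.000000
step 0: V^s = -0.7500, V^t = 1.1250
step 1: k1 = (0.000000, 0.000000), k2 = (0.000000, 0.000000), k3 = (0.000000, 0.000000), k4 = (0.000000, 0.000000); V <- V + (h/6)(k1 + 2k2 + 2k3 + k4): V^s = -0.7500, V^t = 1.1250
step 2: k1 = (0.000000, 0.000000), k2 = (0.000000, 0.000000), k3 = (0.000000, 0.000000), k4 = (0.000000, 0.000000); V <- V + (h/6)(k1 + 2k2 + 2k3 + k4): V^s = -0.7500, V^t = 1.1250
step 3: k1 = (0.000000, 0.000000), k2 = (0.000000, 0.000000), k3 = (0.000000, 0.000000), k4 = (0.000000, 0.000000); V <- V + (h/6)(k1 + 2k2 + 2k3 + k4): V^s = -0.7500, V^t = 1.1250
step 4: k1 = (0.000000, 0.000000), k2 = (0.000000, 0.000000), k3 = (0.000000, 0.000000), k4 = (0.000000, 0.000000); V <- V + (h/6)(k1 + 2k2 + 2k3 + k4): V^s = -0.7500, V^t = 1.1250


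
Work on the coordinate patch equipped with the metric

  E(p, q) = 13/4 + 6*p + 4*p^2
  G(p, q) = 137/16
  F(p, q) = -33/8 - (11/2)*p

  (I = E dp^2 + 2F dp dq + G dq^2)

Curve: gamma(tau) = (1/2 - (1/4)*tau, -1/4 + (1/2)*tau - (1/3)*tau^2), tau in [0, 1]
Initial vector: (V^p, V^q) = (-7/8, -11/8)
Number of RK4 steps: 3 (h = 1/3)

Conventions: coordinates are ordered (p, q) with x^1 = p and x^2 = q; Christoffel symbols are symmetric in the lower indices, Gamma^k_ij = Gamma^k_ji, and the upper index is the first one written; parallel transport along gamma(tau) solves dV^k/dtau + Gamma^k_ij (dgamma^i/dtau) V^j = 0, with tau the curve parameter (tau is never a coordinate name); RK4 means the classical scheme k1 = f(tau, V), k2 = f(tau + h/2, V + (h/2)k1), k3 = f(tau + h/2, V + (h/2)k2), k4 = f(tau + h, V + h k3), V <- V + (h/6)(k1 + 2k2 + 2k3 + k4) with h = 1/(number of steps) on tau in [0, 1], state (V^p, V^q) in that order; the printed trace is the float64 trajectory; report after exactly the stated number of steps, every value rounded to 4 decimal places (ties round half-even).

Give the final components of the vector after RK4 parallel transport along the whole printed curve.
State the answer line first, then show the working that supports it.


Answer: V^p = -0.9501, V^q = -1.2827

gamma'(tau) = (-1/4, 1/2 - (2/3)*tau); f(tau, V)^k = -Gamma^k_ij(gamma(tau)) gamma'^i(tau) V^j; h = 1/3; intermediate values shown to 6 dp
curve data and Christoffel symbols at the stage parameters:
  tau = 0.000000: gamma = (0.500000, -0.250000), gamma' = (-0.250000, 0.500000); Gamma_ppp = 0.337553, Gamma_ppq = 0.000000, Gamma_pqq = 0.000000, Gamma_qpp = -0.371308, Gamma_qpq = 0.000000, Gamma_qqq = 0.000000
  tau = 0.166667: gamma = (0.458333, -0.175926), gamma' = (-0.250000, 0.388889); Gamma_ppp = 0.335583, Gamma_ppq = 0.000000, Gamma_pqq = 0.000000, Gamma_qpp = -0.381871, Gamma_qpq = 0.000000, Gamma_qqq = 0.000000
  tau = 0.333333: gamma = (0.416667, -0.120370), gamma' = (-0.250000, 0.277778); Gamma_ppp = 0.333168, Gamma_ppq = 0.000000, Gamma_pqq = 0.000000, Gamma_qpp = -0.392662, Gamma_qpq = 0.000000, Gamma_qqq = 0.000000
  tau = 0.500000: gamma = (0.375000, -0.083333), gamma' = (-0.250000, 0.166667); Gamma_ppp = 0.330275, Gamma_ppq = 0.000000, Gamma_pqq = 0.000000, Gamma_qpp = -0.403670, Gamma_qpq = 0.000000, Gamma_qqq = 0.000000
  tau = 0.666667: gamma = (0.333333, -0.064815), gamma' = (-0.250000, 0.055556); Gamma_ppp = 0.326873, Gamma_ppq = 0.000000, Gamma_pqq = 0.000000, Gamma_qpp = -0.414877, Gamma_qpq = 0.000000, Gamma_qqq = 0.000000
  tau = 0.833333: gamma = (0.291667, -0.064815), gamma' = (-0.250000, -0.055556); Gamma_ppp = 0.322928, Gamma_ppq = 0.000000, Gamma_pqq = 0.000000, Gamma_qpp = -0.426265, Gamma_qpq = 0.000000, Gamma_qqq = 0.000000
  tau = 1.000000: gamma = (0.250000, -0.083333), gamma' = (-0.250000, -0.166667); Gamma_ppp = 0.318408, Gamma_ppq = 0.000000, Gamma_pqq = 0.000000, Gamma_qpp = -0.437811, Gamma_qpq = 0.000000, Gamma_qqq = 0.000000
step 0: V^p = -0.8750, V^q = -1.3750
step 1: k1 = (-0.073840, 0.081224), k2 = (-0.074441, 0.084709), k3 = (-0.074450, 0.084719), k4 = (-0.074948, 0.088331); V <- V + (h/6)(k1 + 2k2 + 2k3 + k4): V^p = -0.8998, V^q = -1.3468
step 2: k1 = (-0.074947, 0.088330), k2 = (-0.075328, 0.092067), k3 = (-0.075333, 0.092073), k4 = (-0.075583, 0.095932); V <- V + (h/6)(k1 + 2k2 + 2k3 + k4): V^p = -0.9249, V^q = -1.3161
step 3: k1 = (-0.075582, 0.095931), k2 = (-0.075687, 0.099907), k3 = (-0.075688, 0.099909), k4 = (-0.075633, 0.103996); V <- V + (h/6)(k1 + 2k2 + 2k3 + k4): V^p = -0.9501, V^q = -1.2827


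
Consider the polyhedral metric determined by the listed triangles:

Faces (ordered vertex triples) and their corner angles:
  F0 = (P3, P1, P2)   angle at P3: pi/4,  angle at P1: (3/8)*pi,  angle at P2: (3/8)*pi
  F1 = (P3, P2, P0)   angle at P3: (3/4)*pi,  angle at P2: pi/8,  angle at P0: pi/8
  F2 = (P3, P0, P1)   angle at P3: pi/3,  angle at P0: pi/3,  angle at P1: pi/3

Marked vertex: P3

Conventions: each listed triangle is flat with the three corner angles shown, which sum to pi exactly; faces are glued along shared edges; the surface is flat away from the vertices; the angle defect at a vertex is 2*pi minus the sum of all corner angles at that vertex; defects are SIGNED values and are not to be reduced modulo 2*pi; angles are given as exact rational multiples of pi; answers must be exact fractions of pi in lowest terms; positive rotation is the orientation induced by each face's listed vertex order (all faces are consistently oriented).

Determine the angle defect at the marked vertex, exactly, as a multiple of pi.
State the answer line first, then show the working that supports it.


Answer: defect(P3) = (2/3)*pi

Sum of corner angles at P3: (4/3)*pi
defect = 2*pi - (4/3)*pi


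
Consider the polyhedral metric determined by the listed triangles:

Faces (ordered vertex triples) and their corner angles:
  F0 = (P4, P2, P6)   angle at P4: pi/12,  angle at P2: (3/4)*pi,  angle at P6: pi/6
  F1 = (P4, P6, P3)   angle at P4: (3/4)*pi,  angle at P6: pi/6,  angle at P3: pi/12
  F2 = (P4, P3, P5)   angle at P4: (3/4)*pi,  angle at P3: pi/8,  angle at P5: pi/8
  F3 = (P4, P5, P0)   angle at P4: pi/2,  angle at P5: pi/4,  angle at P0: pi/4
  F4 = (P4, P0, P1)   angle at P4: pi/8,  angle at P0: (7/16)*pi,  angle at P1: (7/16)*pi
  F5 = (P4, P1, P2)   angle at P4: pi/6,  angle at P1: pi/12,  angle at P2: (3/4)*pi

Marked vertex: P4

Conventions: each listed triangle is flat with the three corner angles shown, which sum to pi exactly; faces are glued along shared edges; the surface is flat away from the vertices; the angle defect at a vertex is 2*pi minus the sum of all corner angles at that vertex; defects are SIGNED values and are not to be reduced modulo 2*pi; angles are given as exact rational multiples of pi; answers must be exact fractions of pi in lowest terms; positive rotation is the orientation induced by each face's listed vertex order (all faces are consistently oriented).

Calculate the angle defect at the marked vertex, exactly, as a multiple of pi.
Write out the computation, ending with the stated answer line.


Sum of corner angles at P4: (19/8)*pi
defect = 2*pi - (19/8)*pi

Answer: defect(P4) = (-3/8)*pi


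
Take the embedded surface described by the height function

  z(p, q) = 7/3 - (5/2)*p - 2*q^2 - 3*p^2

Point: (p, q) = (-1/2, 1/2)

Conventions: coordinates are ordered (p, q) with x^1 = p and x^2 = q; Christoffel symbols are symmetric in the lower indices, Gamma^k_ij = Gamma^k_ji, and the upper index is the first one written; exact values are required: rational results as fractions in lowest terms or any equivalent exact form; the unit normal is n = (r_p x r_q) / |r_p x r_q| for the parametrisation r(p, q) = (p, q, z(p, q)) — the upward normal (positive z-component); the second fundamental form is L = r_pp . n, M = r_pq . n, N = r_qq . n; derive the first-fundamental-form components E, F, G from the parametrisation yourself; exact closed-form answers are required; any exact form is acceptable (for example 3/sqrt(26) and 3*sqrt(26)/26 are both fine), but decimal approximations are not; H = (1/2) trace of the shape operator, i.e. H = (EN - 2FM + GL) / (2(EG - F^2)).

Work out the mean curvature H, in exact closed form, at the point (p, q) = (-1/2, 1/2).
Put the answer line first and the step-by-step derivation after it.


Answer: H = -20*sqrt(21)/63

z_p = 1/2, z_q = -2, z_pp = -6, z_pq = 0, z_qq = -4
E = 5/4, F = -1, G = 5; answer radicand W^2 = 21/4
unnormalised second-form numerators: l = -6, m = 0, n = -4; L = l/sqrt(21/4), and similarly M = m/sqrt(W^2), N = n/sqrt(W^2)
H = (E*n - 2*F*m + G*l) / (2*(EG - F^2)*sqrt(W^2)); E*n - 2*F*m + G*l = -35, EG - F^2 = 21/4, so H = (-10/3)/sqrt(21/4)


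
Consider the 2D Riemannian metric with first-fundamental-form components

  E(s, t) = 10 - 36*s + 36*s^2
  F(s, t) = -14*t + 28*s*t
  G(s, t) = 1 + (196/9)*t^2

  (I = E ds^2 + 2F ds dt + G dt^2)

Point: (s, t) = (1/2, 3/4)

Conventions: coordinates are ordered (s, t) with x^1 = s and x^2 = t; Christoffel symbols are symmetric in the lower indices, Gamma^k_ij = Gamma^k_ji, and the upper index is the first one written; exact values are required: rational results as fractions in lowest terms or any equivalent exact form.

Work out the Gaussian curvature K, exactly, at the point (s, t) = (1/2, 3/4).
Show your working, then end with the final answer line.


E = 1, F = 0, G = 53/4, EG - F^2 = 53/4 at the point
E_s = 0, E_t = 0, F_s = 21, F_t = 0, G_s = 0, G_t = 98/3
E_tt = 0, F_st = 28, G_ss = 0
Brioschi: K = (det M1 - det M2) / (EG - F^2)^2 with the standard first/second-derivative matrices M1, M2.
M1 = [[-E_tt/2 + F_st - G_ss/2, E_s/2, F_s - E_t/2], [F_t - G_s/2, E, F], [G_t/2, F, G]] = [[28, 0, 21], [0, 1, 0], [49/3, 0, 53/4]]; det M1 = 28
M2 = [[0, E_t/2, G_s/2], [E_t/2, E, F], [G_s/2, F, G]] = [[0, 0, 0], [0, 1, 0], [0, 0, 53/4]]; det M2 = 0
det M1 - det M2 = 28; K = 28 / (53/4)^2 = 448/2809

Answer: K = 448/2809


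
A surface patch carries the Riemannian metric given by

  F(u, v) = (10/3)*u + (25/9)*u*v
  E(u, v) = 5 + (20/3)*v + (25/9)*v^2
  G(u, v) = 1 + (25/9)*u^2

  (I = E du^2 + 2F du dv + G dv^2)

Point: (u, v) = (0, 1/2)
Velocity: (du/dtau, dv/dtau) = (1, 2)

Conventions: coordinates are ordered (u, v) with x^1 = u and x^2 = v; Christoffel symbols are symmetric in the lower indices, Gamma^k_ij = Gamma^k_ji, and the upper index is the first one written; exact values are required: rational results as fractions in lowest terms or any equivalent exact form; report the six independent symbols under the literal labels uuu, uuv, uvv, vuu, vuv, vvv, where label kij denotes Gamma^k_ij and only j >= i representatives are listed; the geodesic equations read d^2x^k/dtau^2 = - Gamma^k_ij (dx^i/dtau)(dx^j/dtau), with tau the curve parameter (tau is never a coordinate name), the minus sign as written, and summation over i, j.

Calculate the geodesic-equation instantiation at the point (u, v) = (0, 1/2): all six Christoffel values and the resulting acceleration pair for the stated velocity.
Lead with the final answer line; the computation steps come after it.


Answer: Gamma_uuu = 0, Gamma_uuv = 34/65, Gamma_uvv = 0, Gamma_vuu = 0, Gamma_vuv = 0, Gamma_vvv = 0; accelerations (d^2u/dtau^2, d^2v/dtau^2) = (-136/65, 0)

E = 325/36, F = 0, G = 1 at the point
E_u = 0, E_v = 85/9, F_u = 85/18, F_v = 0, G_u = 0, G_v = 0
EG - F^2 = 325/36;  g^inv = (36/325) * [[1, 0], [0, 325/36]]
first-kind symbols [ij,l] = (1/2)(d_i g_jl + d_j g_il - d_l g_ij): [uu,u] = E_u/2 = 0, [uu,v] = F_u - E_v/2 = 0, [uv,u] = E_v/2 = 85/18, [uv,v] = G_u/2 = 0, [vv,u] = F_v - G_u/2 = 0, [vv,v] = G_v/2 = 0
Gamma^u_ij = (G*[ij,u] - F*[ij,v])/(EG - F^2), Gamma^v_ij = (E*[ij,v] - F*[ij,u])/(EG - F^2)
Gamma_uuu = 0, Gamma_uuv = 34/65, Gamma_uvv = 0, Gamma_vuu = 0, Gamma_vuv = 0, Gamma_vvv = 0
d^2u/dtau^2 = -(Gamma_uuu*(1)^2 + 2*Gamma_uuv*(1)*(2) + Gamma_uvv*(2)^2) = -136/65
d^2v/dtau^2 = -(Gamma_vuu*(1)^2 + 2*Gamma_vuv*(1)*(2) + Gamma_vvv*(2)^2) = 0


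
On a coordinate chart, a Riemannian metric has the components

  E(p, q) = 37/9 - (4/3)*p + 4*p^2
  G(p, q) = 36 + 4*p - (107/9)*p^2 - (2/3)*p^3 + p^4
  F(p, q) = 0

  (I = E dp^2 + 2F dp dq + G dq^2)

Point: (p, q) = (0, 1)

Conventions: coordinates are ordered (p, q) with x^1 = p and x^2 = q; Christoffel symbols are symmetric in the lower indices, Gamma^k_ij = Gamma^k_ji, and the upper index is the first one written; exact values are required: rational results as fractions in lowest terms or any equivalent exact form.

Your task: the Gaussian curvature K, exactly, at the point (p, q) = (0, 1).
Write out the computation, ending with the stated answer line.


E = 37/9, F = 0, G = 36, EG - F^2 = 148 at the point
E_p = -4/3, E_q = 0, F_p = 0, F_q = 0, G_p = 4, G_q = 0
E_qq = 0, F_pq = 0, G_pp = -214/9
Brioschi: K = (det M1 - det M2) / (EG - F^2)^2 with the standard first/second-derivative matrices M1, M2.
M1 = [[-E_qq/2 + F_pq - G_pp/2, E_p/2, F_p - E_q/2], [F_q - G_p/2, E, F], [G_q/2, F, G]] = [[107/9, -2/3, 0], [-2, 37/9, 0], [0, 0, 36]]; det M1 = 15404/9
M2 = [[0, E_q/2, G_p/2], [E_q/2, E, F], [G_p/2, F, G]] = [[0, 0, 2], [0, 37/9, 0], [2, 0, 36]]; det M2 = -148/9
det M1 - det M2 = 1728; K = 1728 / (148)^2 = 108/1369

Answer: K = 108/1369


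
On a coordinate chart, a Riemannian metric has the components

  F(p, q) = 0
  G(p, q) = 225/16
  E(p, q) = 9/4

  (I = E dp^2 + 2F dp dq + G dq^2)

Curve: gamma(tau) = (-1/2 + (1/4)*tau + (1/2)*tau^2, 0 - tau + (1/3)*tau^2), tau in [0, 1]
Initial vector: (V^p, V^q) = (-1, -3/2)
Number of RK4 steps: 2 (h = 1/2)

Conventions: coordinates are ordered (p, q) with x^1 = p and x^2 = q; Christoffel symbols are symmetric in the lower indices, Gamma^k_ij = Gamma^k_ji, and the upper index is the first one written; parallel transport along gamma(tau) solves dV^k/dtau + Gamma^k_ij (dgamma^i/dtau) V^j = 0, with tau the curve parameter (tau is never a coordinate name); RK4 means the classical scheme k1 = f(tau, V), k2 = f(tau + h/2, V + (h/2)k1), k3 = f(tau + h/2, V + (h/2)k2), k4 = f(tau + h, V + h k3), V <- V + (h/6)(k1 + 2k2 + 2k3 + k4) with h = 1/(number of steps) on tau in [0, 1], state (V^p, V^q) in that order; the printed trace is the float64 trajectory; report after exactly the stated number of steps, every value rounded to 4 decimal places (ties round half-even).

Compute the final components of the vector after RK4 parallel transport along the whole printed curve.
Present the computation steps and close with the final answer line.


gamma'(tau) = (1/4 + tau, -1 + (2/3)*tau); f(tau, V)^k = -Gamma^k_ij(gamma(tau)) gamma'^i(tau) V^j; h = 1/2; intermediate values shown to 6 dp
curve data and Christoffel symbols at the stage parameters:
  tau = 0.000000: gamma = (-0.500000, 0.000000), gamma' = (0.250000, -1.000000); Gamma_ppp = 0.000000, Gamma_ppq = 0.000000, Gamma_pqq = 0.000000, Gamma_qpp = 0.000000, Gamma_qpq = 0.000000, Gamma_qqq = 0.000000
  tau = 0.250000: gamma = (-0.406250, -0.229167), gamma' = (0.500000, -0.833333); Gamma_ppp = 0.000000, Gamma_ppq = 0.000000, Gamma_pqq = 0.000000, Gamma_qpp = 0.000000, Gamma_qpq = 0.000000, Gamma_qqq = 0.000000
  tau = 0.500000: gamma = (-0.250000, -0.416667), gamma' = (0.750000, -0.666667); Gamma_ppp = 0.000000, Gamma_ppq = 0.000000, Gamma_pqq = 0.000000, Gamma_qpp = 0.000000, Gamma_qpq = 0.000000, Gamma_qqq = 0.000000
  tau = 0.750000: gamma = (-0.031250, -0.562500), gamma' = (1.000000, -0.500000); Gamma_ppp = 0.000000, Gamma_ppq = 0.000000, Gamma_pqq = 0.000000, Gamma_qpp = 0.000000, Gamma_qpq = 0.000000, Gamma_qqq = 0.000000
  tau = 1.000000: gamma = (0.250000, -0.666667), gamma' = (1.250000, -0.333333); Gamma_ppp = 0.000000, Gamma_ppq = 0.000000, Gamma_pqq = 0.000000, Gamma_qpp = 0.000000, Gamma_qpq = 0.000000, Gamma_qqq = 0.000000
step 0: V^p = -1.0000, V^q = -1.5000
step 1: k1 = (0.000000, 0.000000), k2 = (0.000000, 0.000000), k3 = (0.000000, 0.000000), k4 = (0.000000, 0.000000); V <- V + (h/6)(k1 + 2k2 + 2k3 + k4): V^p = -1.0000, V^q = -1.5000
step 2: k1 = (0.000000, 0.000000), k2 = (0.000000, 0.000000), k3 = (0.000000, 0.000000), k4 = (0.000000, 0.000000); V <- V + (h/6)(k1 + 2k2 + 2k3 + k4): V^p = -1.0000, V^q = -1.5000

Answer: V^p = -1.0000, V^q = -1.5000


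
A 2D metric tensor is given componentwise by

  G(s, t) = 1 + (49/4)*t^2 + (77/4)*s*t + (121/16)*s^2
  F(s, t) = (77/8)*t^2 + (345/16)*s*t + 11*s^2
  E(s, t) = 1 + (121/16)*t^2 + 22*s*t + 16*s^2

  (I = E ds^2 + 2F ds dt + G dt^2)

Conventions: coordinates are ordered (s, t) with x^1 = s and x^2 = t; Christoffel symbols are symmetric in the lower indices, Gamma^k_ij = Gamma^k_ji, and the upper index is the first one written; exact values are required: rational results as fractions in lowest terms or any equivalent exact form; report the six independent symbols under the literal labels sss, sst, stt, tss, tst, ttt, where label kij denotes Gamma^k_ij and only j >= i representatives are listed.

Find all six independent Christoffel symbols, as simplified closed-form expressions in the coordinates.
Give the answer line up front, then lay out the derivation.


Answer: Gamma_sss = (256*s + 176*t)/(377*s^2 + 660*s*t + 317*t^2 + 16), Gamma_sst = (176*s + 121*t)/(377*s^2 + 660*s*t + 317*t^2 + 16), Gamma_stt = (224*s + 154*t)/(377*s^2 + 660*s*t + 317*t^2 + 16), Gamma_tss = (176*s + 224*t)/(377*s^2 + 660*s*t + 317*t^2 + 16), Gamma_tst = (121*s + 154*t)/(377*s^2 + 660*s*t + 317*t^2 + 16), Gamma_ttt = (154*s + 196*t)/(377*s^2 + 660*s*t + 317*t^2 + 16)

E = 1 + (121/16)*t^2 + 22*s*t + 16*s^2; F = (77/8)*t^2 + (345/16)*s*t + 11*s^2; G = 1 + (49/4)*t^2 + (77/4)*s*t + (121/16)*s^2
Gamma^k_ij = (1/2) g^{kl} (d_i g_jl + d_j g_il - d_l g_ij), with g^inv = (1/(EG-F^2)) [[G, -F], [-F, E]]
first partials: E_s = 22*t + 32*s, E_t = (121/8)*t + 22*s, F_s = (345/16)*t + 22*s, F_t = (77/4)*t + (345/16)*s, G_s = (77/4)*t + (121/8)*s, G_t = (49/2)*t + (77/4)*s
D = EG - F^2 = 1 + (317/16)*t^2 + (165/4)*s*t + (377/16)*s^2
expanded: Gamma^s_ss = (G E_s - 2F F_s + F E_t)/(2D), Gamma^s_st = (G E_t - F G_s)/(2D), Gamma^s_tt = (2G F_t - G G_s - F G_t)/(2D), Gamma^t_ss = (2E F_s - E E_t - F E_s)/(2D), Gamma^t_st = (E G_s - F E_t)/(2D), Gamma^t_tt = (E G_t - 2F F_t + F G_s)/(2D); substitute and cancel common factors


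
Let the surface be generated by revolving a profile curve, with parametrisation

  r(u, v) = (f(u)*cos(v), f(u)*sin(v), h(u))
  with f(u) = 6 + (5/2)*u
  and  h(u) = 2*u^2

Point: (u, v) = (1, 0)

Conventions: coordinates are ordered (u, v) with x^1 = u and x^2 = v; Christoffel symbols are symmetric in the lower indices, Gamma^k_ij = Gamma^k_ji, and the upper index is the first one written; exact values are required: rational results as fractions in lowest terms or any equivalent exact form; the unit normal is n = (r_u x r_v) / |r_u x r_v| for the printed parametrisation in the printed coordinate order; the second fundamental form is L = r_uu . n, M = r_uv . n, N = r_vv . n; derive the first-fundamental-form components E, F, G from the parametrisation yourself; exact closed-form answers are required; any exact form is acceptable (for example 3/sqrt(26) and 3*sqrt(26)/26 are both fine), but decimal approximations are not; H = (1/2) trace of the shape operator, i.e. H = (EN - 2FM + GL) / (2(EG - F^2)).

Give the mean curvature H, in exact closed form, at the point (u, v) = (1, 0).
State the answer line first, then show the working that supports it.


Answer: H = 1392*sqrt(89)/134657

f = 17/2, f' = 5/2, f'' = 0, h' = 4, h'' = 4
E = 89/4, F = 0, G = 289/4; answer radicand W^2 = 89/4
unnormalised second-form numerators: l = 10, m = 0, n = 34; L = l/sqrt(89/4), and similarly M = m/sqrt(W^2), N = n/sqrt(W^2)
H = (E*n - 2*F*m + G*l) / (2*(EG - F^2)*sqrt(W^2)); E*n - 2*F*m + G*l = 1479, EG - F^2 = 25721/16, so H = (696/1513)/sqrt(89/4)


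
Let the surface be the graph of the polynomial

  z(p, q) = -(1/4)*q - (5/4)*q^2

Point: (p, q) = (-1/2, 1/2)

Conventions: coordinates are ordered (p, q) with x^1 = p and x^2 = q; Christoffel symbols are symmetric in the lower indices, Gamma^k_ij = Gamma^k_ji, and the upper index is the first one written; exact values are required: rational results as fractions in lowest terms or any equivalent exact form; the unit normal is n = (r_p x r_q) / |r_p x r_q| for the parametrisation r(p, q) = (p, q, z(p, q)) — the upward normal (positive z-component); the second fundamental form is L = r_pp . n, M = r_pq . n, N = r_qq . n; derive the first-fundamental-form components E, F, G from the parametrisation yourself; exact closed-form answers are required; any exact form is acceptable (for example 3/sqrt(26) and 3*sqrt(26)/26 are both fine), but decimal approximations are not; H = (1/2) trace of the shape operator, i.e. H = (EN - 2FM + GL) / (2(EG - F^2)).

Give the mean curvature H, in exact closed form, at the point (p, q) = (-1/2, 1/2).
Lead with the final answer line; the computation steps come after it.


Answer: H = -10*sqrt(13)/169

z_p = 0, z_q = -3/2, z_pp = 0, z_pq = 0, z_qq = -5/2
E = 1, F = 0, G = 13/4; answer radicand W^2 = 13/4
unnormalised second-form numerators: l = 0, m = 0, n = -5/2; L = l/sqrt(13/4), and similarly M = m/sqrt(W^2), N = n/sqrt(W^2)
H = (E*n - 2*F*m + G*l) / (2*(EG - F^2)*sqrt(W^2)); E*n - 2*F*m + G*l = -5/2, EG - F^2 = 13/4, so H = (-5/13)/sqrt(13/4)


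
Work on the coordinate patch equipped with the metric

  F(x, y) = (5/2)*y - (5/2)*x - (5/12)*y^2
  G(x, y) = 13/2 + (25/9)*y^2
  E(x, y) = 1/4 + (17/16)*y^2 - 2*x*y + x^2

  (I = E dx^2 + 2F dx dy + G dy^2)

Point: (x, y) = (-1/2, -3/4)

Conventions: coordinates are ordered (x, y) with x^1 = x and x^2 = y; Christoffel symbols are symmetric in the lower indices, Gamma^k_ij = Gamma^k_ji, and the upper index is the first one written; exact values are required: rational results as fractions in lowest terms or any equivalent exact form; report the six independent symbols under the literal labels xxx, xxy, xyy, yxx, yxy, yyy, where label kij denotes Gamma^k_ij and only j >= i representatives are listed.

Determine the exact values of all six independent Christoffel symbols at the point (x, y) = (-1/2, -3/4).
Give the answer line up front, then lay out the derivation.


Answer: Gamma_xxx = 501/8456, Gamma_xxy = -2451/2114, Gamma_xyy = 35950/3171, Gamma_yxx = -9029/33824, Gamma_yxy = -1045/8456, Gamma_yyy = 6025/6342

E = 89/256, F = -55/64, G = 129/16 at the point
E_x = 1/2, E_y = -19/32, F_x = -5/2, F_y = 25/8, G_x = 0, G_y = -25/6
EG - F^2 = 1057/512;  g^inv = (512/1057) * [[129/16, 55/64], [55/64, 89/256]]
first-kind symbols [ij,l] = (1/2)(d_i g_jl + d_j g_il - d_l g_ij): [xx,x] = E_x/2 = 1/4, [xx,y] = F_x - E_y/2 = -141/64, [xy,x] = E_y/2 = -19/64, [xy,y] = G_x/2 = 0, [yy,x] = F_y - G_x/2 = 25/8, [yy,y] = G_y/2 = -25/12
Gamma^x_ij = (G*[ij,x] - F*[ij,y])/(EG - F^2), Gamma^y_ij = (E*[ij,y] - F*[ij,x])/(EG - F^2)


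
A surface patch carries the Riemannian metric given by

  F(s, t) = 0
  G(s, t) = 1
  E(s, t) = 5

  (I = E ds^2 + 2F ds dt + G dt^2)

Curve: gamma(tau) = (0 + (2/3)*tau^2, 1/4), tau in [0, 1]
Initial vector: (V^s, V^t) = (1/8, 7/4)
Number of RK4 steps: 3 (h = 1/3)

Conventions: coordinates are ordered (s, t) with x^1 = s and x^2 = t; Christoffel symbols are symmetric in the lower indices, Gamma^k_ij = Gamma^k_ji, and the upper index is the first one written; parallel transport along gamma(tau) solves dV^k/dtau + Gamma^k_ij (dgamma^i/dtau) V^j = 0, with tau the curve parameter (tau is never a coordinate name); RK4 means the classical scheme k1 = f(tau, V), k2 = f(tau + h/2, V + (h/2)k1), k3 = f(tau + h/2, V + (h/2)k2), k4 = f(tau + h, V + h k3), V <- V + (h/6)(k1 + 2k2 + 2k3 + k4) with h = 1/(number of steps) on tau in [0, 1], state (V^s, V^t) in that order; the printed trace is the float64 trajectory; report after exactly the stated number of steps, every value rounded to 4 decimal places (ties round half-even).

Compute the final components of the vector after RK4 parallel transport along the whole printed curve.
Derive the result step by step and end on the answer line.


gamma'(tau) = ((4/3)*tau, 0); f(tau, V)^k = -Gamma^k_ij(gamma(tau)) gamma'^i(tau) V^j; h = 1/3; intermediate values shown to 6 dp
curve data and Christoffel symbols at the stage parameters:
  tau = 0.000000: gamma = (0.000000, 0.250000), gamma' = (0.000000, 0.000000); Gamma_sss = 0.000000, Gamma_sst = 0.000000, Gamma_stt = 0.000000, Gamma_tss = 0.000000, Gamma_tst = 0.000000, Gamma_ttt = 0.000000
  tau = 0.166667: gamma = (0.018519, 0.250000), gamma' = (0.222222, 0.000000); Gamma_sss = 0.000000, Gamma_sst = 0.000000, Gamma_stt = 0.000000, Gamma_tss = 0.000000, Gamma_tst = 0.000000, Gamma_ttt = 0.000000
  tau = 0.333333: gamma = (0.074074, 0.250000), gamma' = (0.444444, 0.000000); Gamma_sss = 0.000000, Gamma_sst = 0.000000, Gamma_stt = 0.000000, Gamma_tss = 0.000000, Gamma_tst = 0.000000, Gamma_ttt = 0.000000
  tau = 0.500000: gamma = (0.166667, 0.250000), gamma' = (0.666667, 0.000000); Gamma_sss = 0.000000, Gamma_sst = 0.000000, Gamma_stt = 0.000000, Gamma_tss = 0.000000, Gamma_tst = 0.000000, Gamma_ttt = 0.000000
  tau = 0.666667: gamma = (0.296296, 0.250000), gamma' = (0.888889, 0.000000); Gamma_sss = 0.000000, Gamma_sst = 0.000000, Gamma_stt = 0.000000, Gamma_tss = 0.000000, Gamma_tst = 0.000000, Gamma_ttt = 0.000000
  tau = 0.833333: gamma = (0.462963, 0.250000), gamma' = (1.111111, 0.000000); Gamma_sss = 0.000000, Gamma_sst = 0.000000, Gamma_stt = 0.000000, Gamma_tss = 0.000000, Gamma_tst = 0.000000, Gamma_ttt = 0.000000
  tau = 1.000000: gamma = (0.666667, 0.250000), gamma' = (1.333333, 0.000000); Gamma_sss = 0.000000, Gamma_sst = 0.000000, Gamma_stt = 0.000000, Gamma_tss = 0.000000, Gamma_tst = 0.000000, Gamma_ttt = 0.000000
step 0: V^s = 0.1250, V^t = 1.7500
step 1: k1 = (0.000000, 0.000000), k2 = (0.000000, 0.000000), k3 = (0.000000, 0.000000), k4 = (0.000000, 0.000000); V <- V + (h/6)(k1 + 2k2 + 2k3 + k4): V^s = 0.1250, V^t = 1.7500
step 2: k1 = (0.000000, 0.000000), k2 = (0.000000, 0.000000), k3 = (0.000000, 0.000000), k4 = (0.000000, 0.000000); V <- V + (h/6)(k1 + 2k2 + 2k3 + k4): V^s = 0.1250, V^t = 1.7500
step 3: k1 = (0.000000, 0.000000), k2 = (0.000000, 0.000000), k3 = (0.000000, 0.000000), k4 = (0.000000, 0.000000); V <- V + (h/6)(k1 + 2k2 + 2k3 + k4): V^s = 0.1250, V^t = 1.7500

Answer: V^s = 0.1250, V^t = 1.7500
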